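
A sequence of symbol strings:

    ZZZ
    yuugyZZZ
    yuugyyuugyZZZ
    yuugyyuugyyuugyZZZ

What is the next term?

Each term is the previous one with yuugy prepended.
Applying this once more to yuugyyuugyyuugyZZZ:

yuugyyuugyyuugyyuugyZZZ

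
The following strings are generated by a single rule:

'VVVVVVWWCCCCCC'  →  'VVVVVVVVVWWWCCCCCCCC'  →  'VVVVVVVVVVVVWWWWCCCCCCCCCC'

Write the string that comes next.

Reading off run lengths: V runs 6, 9, 12; W runs 2, 3, 4; C runs 6, 8, 10 — each is linear in n, where the shown terms are n = 2, 3, 4.
For the next term, n = 5, so the run lengths are 15, 5, 12.

VVVVVVVVVVVVVVVWWWWWCCCCCCCCCCCC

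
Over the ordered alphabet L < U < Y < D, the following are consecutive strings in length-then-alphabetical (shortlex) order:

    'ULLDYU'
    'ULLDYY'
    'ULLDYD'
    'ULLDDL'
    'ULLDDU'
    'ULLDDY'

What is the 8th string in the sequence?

ULULLL

Stepping forward 2 times from ULLDDY: ULLDDY → ULLDDD, then the target.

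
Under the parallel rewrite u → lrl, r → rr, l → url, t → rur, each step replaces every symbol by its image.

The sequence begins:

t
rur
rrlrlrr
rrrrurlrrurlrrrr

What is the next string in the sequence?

rrrrrrrrlrlrrurlrrrrlrlrrurlrrrrrrrr

Applying the rule to each of the 16 symbols of rrrrurlrrurlrrrr gives the pieces rr rr rr rr lrl rr url rr rr lrl rr url rr rr rr rr, which concatenate to the answer.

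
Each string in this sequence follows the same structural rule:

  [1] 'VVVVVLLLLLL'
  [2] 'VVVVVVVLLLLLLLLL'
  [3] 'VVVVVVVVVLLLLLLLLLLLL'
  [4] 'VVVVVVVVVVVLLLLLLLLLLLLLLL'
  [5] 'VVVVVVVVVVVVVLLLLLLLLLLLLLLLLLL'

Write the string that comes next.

Reading off run lengths: V runs 5, 7, 9, 11, 13; L runs 6, 9, 12, 15, 18 — each is linear in n, where the shown terms are n = 2, 3, 4, 5, 6.
Setting n = 7 gives 15, 21 characters in each block.

VVVVVVVVVVVVVVVLLLLLLLLLLLLLLLLLLLLL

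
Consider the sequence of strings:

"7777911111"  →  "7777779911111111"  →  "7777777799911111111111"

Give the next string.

7777777777999911111111111111

Each string has the form 7^{2n} 9^{n-1} 1^{3n-1}, where the shown terms are n = 2, 3, 4.
At n = 5 the blocks have lengths 10, 4, 14.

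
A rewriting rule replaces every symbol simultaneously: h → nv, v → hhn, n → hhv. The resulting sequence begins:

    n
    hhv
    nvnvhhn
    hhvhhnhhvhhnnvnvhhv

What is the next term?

nvnvhhnnvnvhhvnvnvhhnnvnvhhvhhvhhnhhvhhnnvnvhhn

Replace each of the 19 characters of hhvhhnhhvhhnnvnvhhv in place — nv nv hhn nv nv hhv nv nv hhn nv nv hhv hhv hhn hhv hhn nv nv hhn — and concatenate.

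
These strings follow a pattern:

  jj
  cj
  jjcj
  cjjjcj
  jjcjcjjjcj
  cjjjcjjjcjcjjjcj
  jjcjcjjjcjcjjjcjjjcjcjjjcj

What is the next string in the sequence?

From term 3 onward, concatenate the second-to-last term with the last: jj·cj = jjcj, cj·jjcj = cjjjcj, …
So term 8 is cjjjcjjjcjcjjjcj·jjcjcjjjcjcjjjcjjjcjcjjjcj.

cjjjcjjjcjcjjjcjjjcjcjjjcjcjjjcjjjcjcjjjcj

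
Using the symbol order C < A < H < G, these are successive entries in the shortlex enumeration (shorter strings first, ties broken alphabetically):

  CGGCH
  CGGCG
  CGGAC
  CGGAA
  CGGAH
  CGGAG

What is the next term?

CGGHC

Find the rightmost character of CGGAG below G, bump it to the next letter, and reset everything to its right to C.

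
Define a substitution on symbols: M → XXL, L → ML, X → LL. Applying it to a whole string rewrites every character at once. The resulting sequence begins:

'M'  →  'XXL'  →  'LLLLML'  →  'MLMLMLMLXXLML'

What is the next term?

Applying the rule to each of the 13 symbols of MLMLMLMLXXLML gives the pieces XXL ML XXL ML XXL ML XXL ML LL LL ML XXL ML, which concatenate to the answer.

XXLMLXXLMLXXLMLXXLMLLLLLMLXXLML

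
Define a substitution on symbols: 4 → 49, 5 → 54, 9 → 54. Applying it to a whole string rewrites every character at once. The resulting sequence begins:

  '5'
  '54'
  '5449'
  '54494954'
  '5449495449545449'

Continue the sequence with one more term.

54494954495454494954544954494954

φ(5449495449545449) expands symbol-by-symbol to 54 49 49 54 49 54 54 49 49 54 54 49 54 49 49 54; joining the 16 pieces gives the next term.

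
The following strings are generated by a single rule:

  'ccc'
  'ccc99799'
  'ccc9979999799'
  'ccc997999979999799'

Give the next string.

The strings grow by a fixed suffix 99799 each time.
Applying this once more to ccc997999979999799:

ccc99799997999979999799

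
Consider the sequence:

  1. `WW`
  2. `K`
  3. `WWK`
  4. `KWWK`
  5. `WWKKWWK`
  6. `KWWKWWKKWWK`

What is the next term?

WWKKWWKKWWKWWKKWWK

Each term (from the third on) is the two preceding terms concatenated in order: term 3 = WW·K = WWK.
So term 7 is WWKKWWK·KWWKWWKKWWK.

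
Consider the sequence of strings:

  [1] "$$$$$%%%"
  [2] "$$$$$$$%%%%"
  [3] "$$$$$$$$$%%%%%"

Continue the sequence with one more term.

The n-th term is 2n-1 $'s then n %'s, where the shown terms are n = 3, 4, 5.
At n = 6 the blocks have lengths 11, 6.

$$$$$$$$$$$%%%%%%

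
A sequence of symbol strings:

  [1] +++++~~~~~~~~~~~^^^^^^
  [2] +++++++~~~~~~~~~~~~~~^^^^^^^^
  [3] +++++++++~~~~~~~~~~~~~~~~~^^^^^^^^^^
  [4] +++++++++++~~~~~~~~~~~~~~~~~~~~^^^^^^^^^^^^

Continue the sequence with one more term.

+++++++++++++~~~~~~~~~~~~~~~~~~~~~~~^^^^^^^^^^^^^^

Each string has the form +^{2n-1} ~^{3n+2} ^^{2n}, where the shown terms are n = 3, 4, 5, 6.
At n = 7 the blocks have lengths 13, 23, 14.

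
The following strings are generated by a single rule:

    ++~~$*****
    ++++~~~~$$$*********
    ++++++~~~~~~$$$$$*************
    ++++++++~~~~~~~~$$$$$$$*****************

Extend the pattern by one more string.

++++++++++~~~~~~~~~~$$$$$$$$$*********************

The n-th term is 2n +'s then 2n ~'s then 2n-1 $'s then 4n+1 *'s (n = 1, 2, …).
At n = 5 the blocks have lengths 10, 10, 9, 21.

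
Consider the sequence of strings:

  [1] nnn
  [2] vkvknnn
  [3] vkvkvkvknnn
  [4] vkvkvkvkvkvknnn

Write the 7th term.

vkvkvkvkvkvkvkvkvkvkvkvknnn

Every step adds vkvk at the front: s(k+1) = vkvk·s(k).
From vkvkvkvkvkvknnn, 3 further steps: vkvkvkvkvkvknnn → vkvkvkvkvkvkvkvknnn → vkvkvkvkvkvkvkvkvkvknnn → (answer).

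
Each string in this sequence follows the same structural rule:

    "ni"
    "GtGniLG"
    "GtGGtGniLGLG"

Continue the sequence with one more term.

s(k+1) = GtG·s(k)·LG, so each term gains GtG as a prefix and LG as a suffix.
Applying this once more to GtGGtGniLGLG:

GtGGtGGtGniLGLGLG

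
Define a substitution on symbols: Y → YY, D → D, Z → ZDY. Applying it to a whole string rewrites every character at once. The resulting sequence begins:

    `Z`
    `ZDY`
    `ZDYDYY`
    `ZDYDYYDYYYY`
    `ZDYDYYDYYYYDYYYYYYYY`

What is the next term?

Rewriting the 20 symbols of ZDYDYYDYYYYDYYYYYYYY one by one yields ZDY D YY D YY YY D YY YY YY YY D YY YY YY YY YY YY YY YY; concatenated:

ZDYDYYDYYYYDYYYYYYYYDYYYYYYYYYYYYYYYY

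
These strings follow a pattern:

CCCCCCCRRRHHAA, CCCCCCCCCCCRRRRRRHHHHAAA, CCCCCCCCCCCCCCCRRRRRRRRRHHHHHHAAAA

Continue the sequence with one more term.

Term n consists of 4n+3 C's, followed by 3n R's, followed by 2n H's, followed by n+1 A's (n = 1, 2, …).
For the next term, n = 4, so the run lengths are 19, 12, 8, 5.

CCCCCCCCCCCCCCCCCCCRRRRRRRRRRRRHHHHHHHHAAAAA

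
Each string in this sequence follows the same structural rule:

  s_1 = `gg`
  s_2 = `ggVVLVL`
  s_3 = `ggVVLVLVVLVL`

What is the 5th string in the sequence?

Every step adds VVLVL to the end: s(k+1) = s(k)·VVLVL.
From ggVVLVLVVLVL, 2 further steps: ggVVLVLVVLVL → ggVVLVLVVLVLVVLVL → (answer).

ggVVLVLVVLVLVVLVLVVLVL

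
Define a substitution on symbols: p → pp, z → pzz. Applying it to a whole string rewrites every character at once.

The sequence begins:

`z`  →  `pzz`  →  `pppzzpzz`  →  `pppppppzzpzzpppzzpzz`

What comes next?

pppppppppppppppzzpzzpppzzpzzpppppppzzpzzpppzzpzz

φ(pppppppzzpzzpppzzpzz) expands symbol-by-symbol to pp pp pp pp pp pp pp pzz pzz pp pzz pzz pp pp pp pzz pzz pp pzz pzz; joining the 20 pieces gives the next term.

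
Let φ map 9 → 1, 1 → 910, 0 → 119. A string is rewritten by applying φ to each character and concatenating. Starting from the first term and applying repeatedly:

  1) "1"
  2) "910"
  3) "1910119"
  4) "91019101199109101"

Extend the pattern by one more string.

Rewriting the 17 symbols of 91019101199109101 one by one yields 1 910 119 910 1 910 119 910 910 1 1 910 119 1 910 119 910; concatenated:

19101199101910119910910119101191910119910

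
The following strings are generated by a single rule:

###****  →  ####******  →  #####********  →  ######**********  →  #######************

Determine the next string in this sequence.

########**************

The n-th term is n+1 #'s then 2n *'s, where the shown terms are n = 2, 3, 4, 5, 6.
At n = 7 the blocks have lengths 8, 14.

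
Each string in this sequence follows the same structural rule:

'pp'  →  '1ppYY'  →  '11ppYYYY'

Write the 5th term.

s(k+1) = 1·s(k)·YY, so each term gains 1 as a prefix and YY as a suffix.
From 11ppYYYY, 2 further steps: 11ppYYYY → 111ppYYYYYY → (answer).

1111ppYYYYYYYY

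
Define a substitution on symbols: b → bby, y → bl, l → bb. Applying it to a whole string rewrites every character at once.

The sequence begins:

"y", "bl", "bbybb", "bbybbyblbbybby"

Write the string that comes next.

bbybbyblbbybbyblbbybbbbybbyblbbybbybl

Replace each of the 14 characters of bbybbyblbbybby in place — bby bby bl bby bby bl bby bb bby bby bl bby bby bl — and concatenate.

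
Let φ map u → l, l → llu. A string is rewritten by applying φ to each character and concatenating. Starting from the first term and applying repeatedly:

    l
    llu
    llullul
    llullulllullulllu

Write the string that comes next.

Replace each of the 17 characters of llullulllullulllu in place — llu llu l llu llu l llu llu llu l llu llu l llu llu llu l — and concatenate.

llullulllullulllullullulllullulllullullul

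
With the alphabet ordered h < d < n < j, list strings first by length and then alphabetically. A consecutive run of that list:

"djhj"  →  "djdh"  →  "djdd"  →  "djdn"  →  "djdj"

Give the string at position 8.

djnn

Advancing 3 positions from djdj through djdj → djnh → djnd reaches term 8.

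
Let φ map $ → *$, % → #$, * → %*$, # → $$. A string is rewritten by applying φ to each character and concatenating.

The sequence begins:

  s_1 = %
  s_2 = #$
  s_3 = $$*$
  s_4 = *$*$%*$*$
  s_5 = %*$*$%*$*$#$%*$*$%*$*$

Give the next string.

Rewriting the 22 symbols of %*$*$%*$*$#$%*$*$%*$*$ one by one yields #$ %*$ *$ %*$ *$ #$ %*$ *$ %*$ *$ $$ *$ #$ %*$ *$ %*$ *$ #$ %*$ *$ %*$ *$; concatenated:

#$%*$*$%*$*$#$%*$*$%*$*$$$*$#$%*$*$%*$*$#$%*$*$%*$*$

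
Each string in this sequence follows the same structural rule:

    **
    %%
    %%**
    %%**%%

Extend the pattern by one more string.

Each term (from the third on) is the previous term followed by the one before it: term 3 = %%·** = %%**.
The next term joins %%**%% and %%**.

%%**%%%%**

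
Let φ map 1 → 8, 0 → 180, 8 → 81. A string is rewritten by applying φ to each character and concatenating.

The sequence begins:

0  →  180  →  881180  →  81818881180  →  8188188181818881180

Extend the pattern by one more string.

Rewriting the 19 symbols of 8188188181818881180 one by one yields 81 8 81 81 8 81 81 8 81 8 81 8 81 81 81 8 8 81 180; concatenated:

81881818818188188188181818881180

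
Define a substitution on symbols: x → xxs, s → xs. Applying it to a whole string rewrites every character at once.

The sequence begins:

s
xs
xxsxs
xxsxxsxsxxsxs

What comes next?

xxsxxsxsxxsxxsxsxxsxsxxsxxsxsxxsxs

Replace each of the 13 characters of xxsxxsxsxxsxs in place — xxs xxs xs xxs xxs xs xxs xs xxs xxs xs xxs xs — and concatenate.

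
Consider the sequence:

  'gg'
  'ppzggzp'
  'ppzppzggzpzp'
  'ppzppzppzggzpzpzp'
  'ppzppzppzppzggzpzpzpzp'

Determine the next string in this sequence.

ppzppzppzppzppzggzpzpzpzpzp

s(k+1) = ppz·s(k)·zp, so each term gains ppz as a prefix and zp as a suffix.
One more step from ppzppzppzppzggzpzpzpzp gives the answer.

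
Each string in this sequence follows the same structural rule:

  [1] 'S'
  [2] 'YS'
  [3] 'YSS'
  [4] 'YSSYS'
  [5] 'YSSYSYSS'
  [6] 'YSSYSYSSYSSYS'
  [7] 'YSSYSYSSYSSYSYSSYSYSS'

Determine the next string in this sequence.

This is a Fibonacci-style word recurrence s(k) = s(k−1)·s(k−2): e.g. YS·S = YSS.
Continuing: YSSYSYSSYSSYSYSSYSYSS · YSSYSYSSYSSYS gives term 8.

YSSYSYSSYSSYSYSSYSYSSYSSYSYSSYSSYS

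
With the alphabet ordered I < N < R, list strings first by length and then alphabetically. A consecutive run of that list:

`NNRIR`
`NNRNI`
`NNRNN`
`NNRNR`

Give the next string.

NNRRI

Treat NNRNR as a base-3 numeral over the given alphabet and add one, carrying through any trailing R's.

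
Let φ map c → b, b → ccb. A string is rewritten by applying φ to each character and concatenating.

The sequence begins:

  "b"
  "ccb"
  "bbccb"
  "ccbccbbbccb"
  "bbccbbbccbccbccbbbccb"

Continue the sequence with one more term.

Replace each of the 21 characters of bbccbbbccbccbccbbbccb in place — ccb ccb b b ccb ccb ccb b b ccb b b ccb b b ccb ccb ccb b b ccb — and concatenate.

ccbccbbbccbccbccbbbccbbbccbbbccbccbccbbbccb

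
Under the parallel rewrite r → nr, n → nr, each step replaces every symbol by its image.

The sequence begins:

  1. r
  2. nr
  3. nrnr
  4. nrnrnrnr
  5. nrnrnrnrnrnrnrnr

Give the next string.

Applying the rule to each of the 16 symbols of nrnrnrnrnrnrnrnr gives the pieces nr nr nr nr nr nr nr nr nr nr nr nr nr nr nr nr, which concatenate to the answer.

nrnrnrnrnrnrnrnrnrnrnrnrnrnrnrnr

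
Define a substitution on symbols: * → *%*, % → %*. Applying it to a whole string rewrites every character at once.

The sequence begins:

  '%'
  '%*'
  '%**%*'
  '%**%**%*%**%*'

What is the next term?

Rewriting the 13 symbols of %**%**%*%**%* one by one yields %* *%* *%* %* *%* *%* %* *%* %* *%* *%* %* *%*; concatenated:

%**%**%*%**%**%*%**%*%**%**%*%**%*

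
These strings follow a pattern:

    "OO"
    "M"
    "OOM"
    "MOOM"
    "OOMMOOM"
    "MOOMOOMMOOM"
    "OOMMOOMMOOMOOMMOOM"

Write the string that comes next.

From term 3 onward, concatenate the second-to-last term with the last: OO·M = OOM, M·OOM = MOOM, …
The next term joins MOOMOOMMOOM and OOMMOOMMOOMOOMMOOM.

MOOMOOMMOOMOOMMOOMMOOMOOMMOOM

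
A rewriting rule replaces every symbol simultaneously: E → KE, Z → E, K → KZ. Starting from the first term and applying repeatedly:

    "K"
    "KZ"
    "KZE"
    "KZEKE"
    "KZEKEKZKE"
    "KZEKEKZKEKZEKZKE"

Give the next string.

KZEKEKZKEKZEKZKEKZEKEKZEKZKE

Applying the rule to each of the 16 symbols of KZEKEKZKEKZEKZKE gives the pieces KZ E KE KZ KE KZ E KZ KE KZ E KE KZ E KZ KE, which concatenate to the answer.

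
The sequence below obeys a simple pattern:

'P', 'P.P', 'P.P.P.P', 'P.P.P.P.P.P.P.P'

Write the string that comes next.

P.P.P.P.P.P.P.P.P.P.P.P.P.P.P.P

s(k+1) = s(k)·.·s(k) — each term doubles the last with '.' between the halves.
So the next term is two copies of P.P.P.P.P.P.P.P with '.' between the halves.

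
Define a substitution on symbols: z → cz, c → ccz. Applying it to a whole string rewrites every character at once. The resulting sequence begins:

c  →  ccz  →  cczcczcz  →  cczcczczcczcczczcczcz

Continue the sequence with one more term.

φ(cczcczczcczcczczcczcz) expands symbol-by-symbol to ccz ccz cz ccz ccz cz ccz cz ccz ccz cz ccz ccz cz ccz cz ccz ccz cz ccz cz; joining the 21 pieces gives the next term.

cczcczczcczcczczcczczcczcczczcczcczczcczczcczcczczcczcz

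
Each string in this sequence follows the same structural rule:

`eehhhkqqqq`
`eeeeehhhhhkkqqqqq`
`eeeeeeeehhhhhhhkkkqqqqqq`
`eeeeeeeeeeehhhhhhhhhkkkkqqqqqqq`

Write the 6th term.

eeeeeeeeeeeeeeeeehhhhhhhhhhhhhkkkkkkqqqqqqqqq

Reading off run lengths: e runs 2, 5, 8, 11; h runs 3, 5, 7, 9; k runs 1, 2, 3, 4; q runs 4, 5, 6, 7 — each is linear in n (n = 1, 2, …).
At n = 6 the blocks have lengths 17, 13, 6, 9.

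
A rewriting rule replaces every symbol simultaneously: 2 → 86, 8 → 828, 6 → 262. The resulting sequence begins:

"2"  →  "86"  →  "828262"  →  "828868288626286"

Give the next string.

82886828828262828868288282628626286828262

Applying the rule to each of the 15 symbols of 828868288626286 gives the pieces 828 86 828 828 262 828 86 828 828 262 86 262 86 828 262, which concatenate to the answer.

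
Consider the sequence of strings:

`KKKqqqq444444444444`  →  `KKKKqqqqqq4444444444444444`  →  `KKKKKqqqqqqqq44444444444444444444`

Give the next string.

Reading off run lengths: K runs 3, 4, 5; q runs 4, 6, 8; 4 runs 12, 16, 20 — each is linear in n, where the shown terms are n = 3, 4, 5.
For the next term, n = 6, so the run lengths are 6, 10, 24.

KKKKKKqqqqqqqqqq444444444444444444444444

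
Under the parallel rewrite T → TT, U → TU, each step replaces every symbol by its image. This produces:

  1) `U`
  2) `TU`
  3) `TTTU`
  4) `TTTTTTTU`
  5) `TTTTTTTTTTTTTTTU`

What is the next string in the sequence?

TTTTTTTTTTTTTTTTTTTTTTTTTTTTTTTU

Applying the rule to each of the 16 symbols of TTTTTTTTTTTTTTTU gives the pieces TT TT TT TT TT TT TT TT TT TT TT TT TT TT TT TU, which concatenate to the answer.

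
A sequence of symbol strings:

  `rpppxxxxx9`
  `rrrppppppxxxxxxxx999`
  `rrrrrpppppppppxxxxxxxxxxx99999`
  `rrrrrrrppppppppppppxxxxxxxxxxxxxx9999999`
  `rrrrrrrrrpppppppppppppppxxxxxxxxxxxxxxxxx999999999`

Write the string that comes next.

The n-th term is 2n-1 r's then 3n p's then 3n+2 x's then 2n-1 9's (n = 1, 2, …).
Setting n = 6 gives 11, 18, 20, 11 characters in each block.

rrrrrrrrrrrppppppppppppppppppxxxxxxxxxxxxxxxxxxxx99999999999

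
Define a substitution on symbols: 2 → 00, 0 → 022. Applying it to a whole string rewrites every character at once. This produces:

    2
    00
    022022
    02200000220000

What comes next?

φ(02200000220000) expands symbol-by-symbol to 022 00 00 022 022 022 022 022 00 00 022 022 022 022; joining the 14 pieces gives the next term.

02200000220220220220220000022022022022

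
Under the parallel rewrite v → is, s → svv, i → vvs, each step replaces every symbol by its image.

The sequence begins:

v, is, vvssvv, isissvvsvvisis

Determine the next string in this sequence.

vvssvvvvssvvsvvisissvvisisvvssvvvvssvv

Applying the rule to each of the 14 symbols of isissvvsvvisis gives the pieces vvs svv vvs svv svv is is svv is is vvs svv vvs svv, which concatenate to the answer.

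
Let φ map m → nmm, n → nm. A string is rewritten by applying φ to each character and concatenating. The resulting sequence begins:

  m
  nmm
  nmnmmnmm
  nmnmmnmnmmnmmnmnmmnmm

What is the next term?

Applying the rule to each of the 21 symbols of nmnmmnmnmmnmmnmnmmnmm gives the pieces nm nmm nm nmm nmm nm nmm nm nmm nmm nm nmm nmm nm nmm nm nmm nmm nm nmm nmm, which concatenate to the answer.

nmnmmnmnmmnmmnmnmmnmnmmnmmnmnmmnmmnmnmmnmnmmnmmnmnmmnmm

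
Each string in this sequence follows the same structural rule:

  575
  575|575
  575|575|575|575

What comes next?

s(k+1) = s(k)·|·s(k) — each term doubles the last with '|' between the halves.
So the next term is two copies of 575|575|575|575 with '|' between the halves.

575|575|575|575|575|575|575|575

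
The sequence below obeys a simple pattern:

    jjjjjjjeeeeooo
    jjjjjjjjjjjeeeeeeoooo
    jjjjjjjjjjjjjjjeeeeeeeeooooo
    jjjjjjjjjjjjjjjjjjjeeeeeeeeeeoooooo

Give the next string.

The n-th term is 4n+3 j's then 2n+2 e's then n+2 o's (n = 1, 2, …).
Setting n = 5 gives 23, 12, 7 characters in each block.

jjjjjjjjjjjjjjjjjjjjjjjeeeeeeeeeeeeooooooo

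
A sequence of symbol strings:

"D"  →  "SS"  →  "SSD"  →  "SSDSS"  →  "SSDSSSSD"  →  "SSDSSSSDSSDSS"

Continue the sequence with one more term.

This is a Fibonacci-style word recurrence s(k) = s(k−1)·s(k−2): e.g. SS·D = SSD.
The next term joins SSDSSSSDSSDSS and SSDSSSSD.

SSDSSSSDSSDSSSSDSSSSD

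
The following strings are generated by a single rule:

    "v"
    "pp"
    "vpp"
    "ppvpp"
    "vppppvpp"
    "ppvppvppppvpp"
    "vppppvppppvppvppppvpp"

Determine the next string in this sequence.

ppvppvppppvppvppppvppppvppvppppvpp

Each term (from the third on) is the two preceding terms concatenated in order: term 3 = v·pp = vpp.
So term 8 is ppvppvppppvpp·vppppvppppvppvppppvpp.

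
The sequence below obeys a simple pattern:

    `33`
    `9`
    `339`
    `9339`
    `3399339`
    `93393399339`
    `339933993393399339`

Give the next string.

93393399339339933993393399339

Each term (from the third on) is the two preceding terms concatenated in order: term 3 = 33·9 = 339.
The next term joins 93393399339 and 339933993393399339.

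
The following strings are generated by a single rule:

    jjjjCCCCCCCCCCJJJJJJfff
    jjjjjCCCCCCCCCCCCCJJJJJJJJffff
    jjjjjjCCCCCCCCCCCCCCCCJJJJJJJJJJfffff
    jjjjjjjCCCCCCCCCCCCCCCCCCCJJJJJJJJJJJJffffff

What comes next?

Term n consists of n+1 j's, followed by 3n+1 C's, followed by 2n J's, followed by n f's, where the shown terms are n = 3, 4, 5, 6.
At n = 7 the blocks have lengths 8, 22, 14, 7.

jjjjjjjjCCCCCCCCCCCCCCCCCCCCCCJJJJJJJJJJJJJJfffffff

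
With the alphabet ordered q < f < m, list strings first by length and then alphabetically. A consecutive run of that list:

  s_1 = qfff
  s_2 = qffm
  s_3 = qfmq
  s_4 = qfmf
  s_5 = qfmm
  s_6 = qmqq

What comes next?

The successor of qmqq increments the rightmost position that isn't already m and resets every position after it to q.

qmqf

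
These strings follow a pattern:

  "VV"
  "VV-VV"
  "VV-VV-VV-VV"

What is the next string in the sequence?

Each string is two copies of the previous one joined by '-'.
Doubling VV-VV-VV-VV with '-' between the halves:

VV-VV-VV-VV-VV-VV-VV-VV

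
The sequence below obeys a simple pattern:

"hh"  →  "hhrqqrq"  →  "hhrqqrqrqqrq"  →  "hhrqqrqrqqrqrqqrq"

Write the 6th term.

Each term is the previous one with rqqrq appended.
From hhrqqrqrqqrqrqqrq, 2 further steps: hhrqqrqrqqrqrqqrq → hhrqqrqrqqrqrqqrqrqqrq → (answer).

hhrqqrqrqqrqrqqrqrqqrqrqqrq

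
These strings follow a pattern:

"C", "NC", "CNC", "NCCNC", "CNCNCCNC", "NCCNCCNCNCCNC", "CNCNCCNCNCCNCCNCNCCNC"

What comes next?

NCCNCCNCNCCNCCNCNCCNCNCCNCCNCNCCNC

From term 3 onward, concatenate the second-to-last term with the last: C·NC = CNC, NC·CNC = NCCNC, …
So term 8 is NCCNCCNCNCCNC·CNCNCCNCNCCNCCNCNCCNC.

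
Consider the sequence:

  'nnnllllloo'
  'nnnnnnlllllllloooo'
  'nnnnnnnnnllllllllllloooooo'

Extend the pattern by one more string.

Term n consists of 3n n's, followed by 3n+2 l's, followed by 2n o's (n = 1, 2, …).
Setting n = 4 gives 12, 14, 8 characters in each block.

nnnnnnnnnnnnlllllllllllllloooooooo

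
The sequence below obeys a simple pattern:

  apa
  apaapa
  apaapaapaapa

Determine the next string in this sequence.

apaapaapaapaapaapaapaapa

Every step duplicates the string.
So the next term is two copies of apaapaapaapa.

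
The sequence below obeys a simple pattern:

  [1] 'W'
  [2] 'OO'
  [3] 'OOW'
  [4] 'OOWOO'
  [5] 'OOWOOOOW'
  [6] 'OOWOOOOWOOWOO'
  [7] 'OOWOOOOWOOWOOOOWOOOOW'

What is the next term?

This is a Fibonacci-style word recurrence s(k) = s(k−1)·s(k−2): e.g. OO·W = OOW.
So term 8 is OOWOOOOWOOWOOOOWOOOOW·OOWOOOOWOOWOO.

OOWOOOOWOOWOOOOWOOOOWOOWOOOOWOOWOO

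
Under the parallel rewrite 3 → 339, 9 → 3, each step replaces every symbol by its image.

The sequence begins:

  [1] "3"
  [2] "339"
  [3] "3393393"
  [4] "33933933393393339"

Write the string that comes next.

φ(33933933393393339) expands symbol-by-symbol to 339 339 3 339 339 3 339 339 339 3 339 339 3 339 339 339 3; joining the 17 pieces gives the next term.

33933933393393339339339333933933393393393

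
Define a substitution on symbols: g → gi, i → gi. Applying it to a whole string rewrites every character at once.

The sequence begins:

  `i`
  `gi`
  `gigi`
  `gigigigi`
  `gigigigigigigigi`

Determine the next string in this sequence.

gigigigigigigigigigigigigigigigi

φ(gigigigigigigigi) expands symbol-by-symbol to gi gi gi gi gi gi gi gi gi gi gi gi gi gi gi gi; joining the 16 pieces gives the next term.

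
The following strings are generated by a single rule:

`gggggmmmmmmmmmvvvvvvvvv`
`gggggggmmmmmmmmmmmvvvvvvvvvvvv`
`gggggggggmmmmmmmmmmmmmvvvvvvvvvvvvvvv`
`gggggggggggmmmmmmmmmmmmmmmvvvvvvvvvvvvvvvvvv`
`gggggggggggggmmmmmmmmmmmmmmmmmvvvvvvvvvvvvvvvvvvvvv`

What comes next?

Each string has the form g^{2n-1} m^{2n+3} v^{3n}, where the shown terms are n = 3, 4, 5, 6, 7.
For the next term, n = 8, so the run lengths are 15, 19, 24.

gggggggggggggggmmmmmmmmmmmmmmmmmmmvvvvvvvvvvvvvvvvvvvvvvvv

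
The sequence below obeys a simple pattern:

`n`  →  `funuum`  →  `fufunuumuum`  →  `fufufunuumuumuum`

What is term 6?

Every step adds fu to the front and uum to the end of the previous string.
From fufufunuumuumuum, 2 further steps: fufufunuumuumuum → fufufufunuumuumuumuum → (answer).

fufufufufunuumuumuumuumuum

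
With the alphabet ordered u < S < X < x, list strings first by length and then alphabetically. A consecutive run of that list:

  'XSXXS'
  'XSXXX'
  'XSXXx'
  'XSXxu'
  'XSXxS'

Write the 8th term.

Advancing 3 positions from XSXxS through XSXxS → XSXxX → XSXxx reaches term 8.

XSxuu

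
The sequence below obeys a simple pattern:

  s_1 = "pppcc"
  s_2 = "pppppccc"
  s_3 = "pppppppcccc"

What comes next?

pppppppppccccc

Reading off run lengths: p runs 3, 5, 7; c runs 2, 3, 4 — each is linear in n (n = 1, 2, …).
For the next term, n = 4, so the run lengths are 9, 5.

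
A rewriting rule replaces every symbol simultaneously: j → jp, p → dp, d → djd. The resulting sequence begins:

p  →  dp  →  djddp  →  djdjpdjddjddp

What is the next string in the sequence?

djdjpdjdjpdpdjdjpdjddjdjpdjddjddp

Replace each of the 13 characters of djdjpdjddjddp in place — djd jp djd jp dp djd jp djd djd jp djd djd dp — and concatenate.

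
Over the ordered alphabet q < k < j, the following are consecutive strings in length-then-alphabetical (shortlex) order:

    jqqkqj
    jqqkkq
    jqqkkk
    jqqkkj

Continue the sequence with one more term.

Find the rightmost character of jqqkkj below j, bump it to the next letter, and reset everything to its right to q.

jqqkjq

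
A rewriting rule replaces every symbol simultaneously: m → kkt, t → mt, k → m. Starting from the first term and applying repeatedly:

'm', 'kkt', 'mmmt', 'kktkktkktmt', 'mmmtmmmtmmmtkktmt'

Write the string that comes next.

kktkktkktmtkktkktkktmtkktkktkktmtmmmtkktmt

Replace each of the 17 characters of mmmtmmmtmmmtkktmt in place — kkt kkt kkt mt kkt kkt kkt mt kkt kkt kkt mt m m mt kkt mt — and concatenate.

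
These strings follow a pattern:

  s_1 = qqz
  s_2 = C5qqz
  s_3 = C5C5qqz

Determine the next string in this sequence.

C5C5C5qqz

Each term is the previous one with C5 prepended.
One more step from C5C5qqz gives the answer.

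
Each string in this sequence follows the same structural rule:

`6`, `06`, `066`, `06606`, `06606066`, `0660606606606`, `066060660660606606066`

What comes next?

From term 3 onward, concatenate the last term with the second-to-last: 06·6 = 066, 066·06 = 06606, …
So term 8 is 066060660660606606066·0660606606606.

0660606606606066060660660606606606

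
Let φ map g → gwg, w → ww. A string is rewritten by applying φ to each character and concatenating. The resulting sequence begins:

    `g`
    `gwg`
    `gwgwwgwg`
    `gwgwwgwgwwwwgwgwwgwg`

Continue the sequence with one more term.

Rewriting the 20 symbols of gwgwwgwgwwwwgwgwwgwg one by one yields gwg ww gwg ww ww gwg ww gwg ww ww ww ww gwg ww gwg ww ww gwg ww gwg; concatenated:

gwgwwgwgwwwwgwgwwgwgwwwwwwwwgwgwwgwgwwwwgwgwwgwg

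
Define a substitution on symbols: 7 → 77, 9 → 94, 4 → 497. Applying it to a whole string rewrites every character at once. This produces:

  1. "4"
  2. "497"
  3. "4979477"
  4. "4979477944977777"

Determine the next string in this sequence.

497947794497777794497497947777777777

Applying the rule to each of the 16 symbols of 4979477944977777 gives the pieces 497 94 77 94 497 77 77 94 497 497 94 77 77 77 77 77, which concatenate to the answer.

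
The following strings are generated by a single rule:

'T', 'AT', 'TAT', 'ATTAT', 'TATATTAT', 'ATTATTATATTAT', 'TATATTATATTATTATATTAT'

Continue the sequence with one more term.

Each term (from the third on) is the two preceding terms concatenated in order: term 3 = T·AT = TAT.
The next term joins ATTATTATATTAT and TATATTATATTATTATATTAT.

ATTATTATATTATTATATTATATTATTATATTAT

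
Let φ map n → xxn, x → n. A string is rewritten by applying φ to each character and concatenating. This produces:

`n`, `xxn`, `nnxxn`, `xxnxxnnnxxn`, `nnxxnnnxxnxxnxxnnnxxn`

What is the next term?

Rewriting the 21 symbols of nnxxnnnxxnxxnxxnnnxxn one by one yields xxn xxn n n xxn xxn xxn n n xxn n n xxn n n xxn xxn xxn n n xxn; concatenated:

xxnxxnnnxxnxxnxxnnnxxnnnxxnnnxxnxxnxxnnnxxn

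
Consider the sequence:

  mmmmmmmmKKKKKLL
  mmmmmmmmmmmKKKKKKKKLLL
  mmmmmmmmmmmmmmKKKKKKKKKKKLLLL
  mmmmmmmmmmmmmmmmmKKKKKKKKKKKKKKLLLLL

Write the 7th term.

The n-th term is 3n+2 m's then 3n-1 K's then n L's, where the shown terms are n = 2, 3, 4, 5.
Setting n = 8 gives 26, 23, 8 characters in each block.

mmmmmmmmmmmmmmmmmmmmmmmmmmKKKKKKKKKKKKKKKKKKKKKKKLLLLLLLL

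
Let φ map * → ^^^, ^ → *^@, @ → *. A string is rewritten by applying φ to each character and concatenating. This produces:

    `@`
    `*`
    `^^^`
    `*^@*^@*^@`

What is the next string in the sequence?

^^^*^@*^^^*^@*^^^*^@*

Expanding *^@*^@*^@: *→^^^, ^→*^@, @→*, *→^^^, ^→*^@, @→*, *→^^^, ^→*^@, @→*. Concatenated: ^^^ *^@ * ^^^ *^@ * ^^^ *^@ *.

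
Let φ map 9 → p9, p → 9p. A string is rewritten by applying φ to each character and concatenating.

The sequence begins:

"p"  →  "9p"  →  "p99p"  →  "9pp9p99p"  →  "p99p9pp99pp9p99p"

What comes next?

φ(p99p9pp99pp9p99p) expands symbol-by-symbol to 9p p9 p9 9p p9 9p 9p p9 p9 9p 9p p9 9p p9 p9 9p; joining the 16 pieces gives the next term.

9pp9p99pp99p9pp9p99p9pp99pp9p99p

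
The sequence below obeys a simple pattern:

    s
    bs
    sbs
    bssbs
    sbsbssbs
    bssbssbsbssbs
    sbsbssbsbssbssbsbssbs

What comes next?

bssbssbsbssbssbsbssbsbssbssbsbssbs

This is a Fibonacci-style word recurrence s(k) = s(k−2)·s(k−1): e.g. s·bs = sbs.
So term 8 is bssbssbsbssbs·sbsbssbsbssbssbsbssbs.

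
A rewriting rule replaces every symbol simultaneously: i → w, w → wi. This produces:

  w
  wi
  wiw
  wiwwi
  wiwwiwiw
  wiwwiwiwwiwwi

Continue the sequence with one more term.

wiwwiwiwwiwwiwiwwiwiw

Applying the rule to each of the 13 symbols of wiwwiwiwwiwwi gives the pieces wi w wi wi w wi w wi wi w wi wi w, which concatenate to the answer.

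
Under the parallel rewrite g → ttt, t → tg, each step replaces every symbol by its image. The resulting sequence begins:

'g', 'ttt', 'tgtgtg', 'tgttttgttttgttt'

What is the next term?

Rewriting the 15 symbols of tgttttgttttgttt one by one yields tg ttt tg tg tg tg ttt tg tg tg tg ttt tg tg tg; concatenated:

tgttttgtgtgtgttttgtgtgtgttttgtgtg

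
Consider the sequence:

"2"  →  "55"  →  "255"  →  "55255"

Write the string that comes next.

25555255

This is a Fibonacci-style word recurrence s(k) = s(k−2)·s(k−1): e.g. 2·55 = 255.
The next term joins 255 and 55255.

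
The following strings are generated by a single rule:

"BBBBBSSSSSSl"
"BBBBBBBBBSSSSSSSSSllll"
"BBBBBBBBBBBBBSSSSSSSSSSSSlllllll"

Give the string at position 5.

Each string has the form B^{4n+1} S^{3n+3} l^{3n-2} (n = 1, 2, …).
Setting n = 5 gives 21, 18, 13 characters in each block.

BBBBBBBBBBBBBBBBBBBBBSSSSSSSSSSSSSSSSSSlllllllllllll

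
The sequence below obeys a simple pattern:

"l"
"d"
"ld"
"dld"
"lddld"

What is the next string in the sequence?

dldlddld

This is a Fibonacci-style word recurrence s(k) = s(k−2)·s(k−1): e.g. l·d = ld.
Continuing: dld · lddld gives term 6.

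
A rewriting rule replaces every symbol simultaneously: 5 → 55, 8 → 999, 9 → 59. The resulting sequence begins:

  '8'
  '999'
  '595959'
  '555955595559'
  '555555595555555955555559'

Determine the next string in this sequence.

Rewriting the 24 symbols of 555555595555555955555559 one by one yields 55 55 55 55 55 55 55 59 55 55 55 55 55 55 55 59 55 55 55 55 55 55 55 59; concatenated:

555555555555555955555555555555595555555555555559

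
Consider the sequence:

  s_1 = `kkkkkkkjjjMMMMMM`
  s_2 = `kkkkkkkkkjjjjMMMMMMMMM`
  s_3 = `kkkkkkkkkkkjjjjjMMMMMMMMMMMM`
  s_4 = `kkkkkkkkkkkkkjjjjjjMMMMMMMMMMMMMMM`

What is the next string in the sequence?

kkkkkkkkkkkkkkkjjjjjjjMMMMMMMMMMMMMMMMMM

The n-th term is 2n+3 k's then n+1 j's then 3n M's, where the shown terms are n = 2, 3, 4, 5.
At n = 6 the blocks have lengths 15, 7, 18.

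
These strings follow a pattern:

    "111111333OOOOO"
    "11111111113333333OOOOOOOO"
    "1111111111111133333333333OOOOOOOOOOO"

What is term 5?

11111111111111111111113333333333333333333OOOOOOOOOOOOOOOOO

Each string has the form 1^{4n+2} 3^{4n-1} O^{3n+2} (n = 1, 2, …).
For term 5, n = 5, so the run lengths are 22, 19, 17.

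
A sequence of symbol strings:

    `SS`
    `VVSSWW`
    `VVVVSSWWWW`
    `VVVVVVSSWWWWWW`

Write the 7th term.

VVVVVVVVVVVVSSWWWWWWWWWWWW

s(k+1) = VV·s(k)·WW, so each term gains VV as a prefix and WW as a suffix.
From VVVVVVSSWWWWWW, 3 further steps: VVVVVVSSWWWWWW → VVVVVVVVSSWWWWWWWW → VVVVVVVVVVSSWWWWWWWWWW → (answer).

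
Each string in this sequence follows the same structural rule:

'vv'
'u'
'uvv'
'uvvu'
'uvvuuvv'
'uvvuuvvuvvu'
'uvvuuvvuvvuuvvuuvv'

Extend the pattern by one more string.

Each term (from the third on) is the previous term followed by the one before it: term 3 = u·vv = uvv.
The next term joins uvvuuvvuvvuuvvuuvv and uvvuuvvuvvu.

uvvuuvvuvvuuvvuuvvuvvuuvvuvvu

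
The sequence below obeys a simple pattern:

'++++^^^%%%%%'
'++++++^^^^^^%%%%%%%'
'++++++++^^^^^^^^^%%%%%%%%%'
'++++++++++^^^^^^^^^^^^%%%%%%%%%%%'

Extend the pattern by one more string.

++++++++++++^^^^^^^^^^^^^^^%%%%%%%%%%%%%

Term n consists of 2n+2 +'s, followed by 3n ^'s, followed by 2n+3 %'s (n = 1, 2, …).
At n = 5 the blocks have lengths 12, 15, 13.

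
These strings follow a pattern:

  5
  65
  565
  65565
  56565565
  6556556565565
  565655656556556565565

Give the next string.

6556556565565565655656556556565565

This is a Fibonacci-style word recurrence s(k) = s(k−2)·s(k−1): e.g. 5·65 = 565.
So term 8 is 6556556565565·565655656556556565565.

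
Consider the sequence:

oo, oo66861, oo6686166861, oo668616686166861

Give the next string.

Each term is the previous one with 66861 appended.
One more step from oo668616686166861 gives the answer.

oo66861668616686166861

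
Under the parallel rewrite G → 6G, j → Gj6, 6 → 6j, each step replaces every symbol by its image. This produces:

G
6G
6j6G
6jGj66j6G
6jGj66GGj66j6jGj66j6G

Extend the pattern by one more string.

Rewriting the 21 symbols of 6jGj66GGj66j6jGj66j6G one by one yields 6j Gj6 6G Gj6 6j 6j 6G 6G Gj6 6j 6j Gj6 6j Gj6 6G Gj6 6j 6j Gj6 6j 6G; concatenated:

6jGj66GGj66j6j6G6GGj66j6jGj66jGj66GGj66j6jGj66j6G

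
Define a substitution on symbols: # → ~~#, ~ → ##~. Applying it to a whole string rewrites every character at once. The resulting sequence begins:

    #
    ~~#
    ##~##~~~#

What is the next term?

Expanding ##~##~~~#: #→~~#, #→~~#, ~→##~, #→~~#, #→~~#, ~→##~, ~→##~, ~→##~, #→~~#. Concatenated: ~~# ~~# ##~ ~~# ~~# ##~ ##~ ##~ ~~#.

~~#~~###~~~#~~###~##~##~~~#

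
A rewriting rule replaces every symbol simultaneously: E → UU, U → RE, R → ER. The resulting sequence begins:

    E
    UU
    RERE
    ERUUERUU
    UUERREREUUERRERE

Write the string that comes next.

REREUUERERUUERUUREREUUERERUUERUU

φ(UUERREREUUERRERE) expands symbol-by-symbol to RE RE UU ER ER UU ER UU RE RE UU ER ER UU ER UU; joining the 16 pieces gives the next term.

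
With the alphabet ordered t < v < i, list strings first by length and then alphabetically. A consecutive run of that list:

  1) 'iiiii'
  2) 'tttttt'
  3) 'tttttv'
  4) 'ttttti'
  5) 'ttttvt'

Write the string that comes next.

ttttvv

Treat ttttvt as a base-3 numeral over the given alphabet and add one, carrying through any trailing i's.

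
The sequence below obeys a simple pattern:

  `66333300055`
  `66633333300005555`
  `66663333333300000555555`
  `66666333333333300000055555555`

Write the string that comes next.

66666633333333333300000005555555555

Term n consists of n 6's, followed by 2n 3's, followed by n+1 0's, followed by 2n-2 5's, where the shown terms are n = 2, 3, 4, 5.
For the next term, n = 6, so the run lengths are 6, 12, 7, 10.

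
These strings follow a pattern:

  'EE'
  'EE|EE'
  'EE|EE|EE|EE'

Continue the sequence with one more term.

Every step duplicates the string with '|' between the halves.
So the next term is two copies of EE|EE|EE|EE with '|' between the halves.

EE|EE|EE|EE|EE|EE|EE|EE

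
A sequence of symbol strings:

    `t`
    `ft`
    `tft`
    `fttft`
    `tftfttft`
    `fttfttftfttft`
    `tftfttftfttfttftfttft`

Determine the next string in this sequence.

Each term (from the third on) is the two preceding terms concatenated in order: term 3 = t·ft = tft.
Continuing: fttfttftfttft · tftfttftfttfttftfttft gives term 8.

fttfttftfttfttftfttftfttfttftfttft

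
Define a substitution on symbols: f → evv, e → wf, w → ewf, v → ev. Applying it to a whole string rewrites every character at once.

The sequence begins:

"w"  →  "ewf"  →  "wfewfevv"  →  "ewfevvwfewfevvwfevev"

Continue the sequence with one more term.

wfewfevvwfevevewfevvwfewfevvwfevevewfevvwfevwfev

φ(ewfevvwfewfevvwfevev) expands symbol-by-symbol to wf ewf evv wf ev ev ewf evv wf ewf evv wf ev ev ewf evv wf ev wf ev; joining the 20 pieces gives the next term.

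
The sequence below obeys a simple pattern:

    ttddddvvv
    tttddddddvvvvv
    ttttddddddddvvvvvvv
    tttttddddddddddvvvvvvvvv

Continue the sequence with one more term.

Each string has the form t^{n} d^{2n} v^{2n-1}, where the shown terms are n = 2, 3, 4, 5.
At n = 6 the blocks have lengths 6, 12, 11.

ttttttddddddddddddvvvvvvvvvvv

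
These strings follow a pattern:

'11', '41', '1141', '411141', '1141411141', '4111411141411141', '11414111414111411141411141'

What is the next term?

411141114141114111414111414111411141411141

This is a Fibonacci-style word recurrence s(k) = s(k−2)·s(k−1): e.g. 11·41 = 1141.
The next term joins 4111411141411141 and 11414111414111411141411141.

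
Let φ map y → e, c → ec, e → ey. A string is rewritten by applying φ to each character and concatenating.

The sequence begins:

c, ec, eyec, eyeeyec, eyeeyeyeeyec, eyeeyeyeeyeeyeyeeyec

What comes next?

Applying the rule to each of the 20 symbols of eyeeyeyeeyeeyeyeeyec gives the pieces ey e ey ey e ey e ey ey e ey ey e ey e ey ey e ey ec, which concatenate to the answer.

eyeeyeyeeyeeyeyeeyeyeeyeeyeyeeyec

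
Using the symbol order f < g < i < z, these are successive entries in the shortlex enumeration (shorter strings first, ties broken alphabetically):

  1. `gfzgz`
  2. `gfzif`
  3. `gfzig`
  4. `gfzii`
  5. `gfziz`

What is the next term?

gfzzf

Treat gfziz as a base-4 numeral over the given alphabet and add one, carrying through any trailing z's.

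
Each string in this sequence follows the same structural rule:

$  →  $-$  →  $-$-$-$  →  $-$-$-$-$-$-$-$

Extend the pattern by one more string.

s(k+1) = s(k)·-·s(k) — each term doubles the last with '-' between the halves.
Doubling $-$-$-$-$-$-$-$ with '-' between the halves:

$-$-$-$-$-$-$-$-$-$-$-$-$-$-$-$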